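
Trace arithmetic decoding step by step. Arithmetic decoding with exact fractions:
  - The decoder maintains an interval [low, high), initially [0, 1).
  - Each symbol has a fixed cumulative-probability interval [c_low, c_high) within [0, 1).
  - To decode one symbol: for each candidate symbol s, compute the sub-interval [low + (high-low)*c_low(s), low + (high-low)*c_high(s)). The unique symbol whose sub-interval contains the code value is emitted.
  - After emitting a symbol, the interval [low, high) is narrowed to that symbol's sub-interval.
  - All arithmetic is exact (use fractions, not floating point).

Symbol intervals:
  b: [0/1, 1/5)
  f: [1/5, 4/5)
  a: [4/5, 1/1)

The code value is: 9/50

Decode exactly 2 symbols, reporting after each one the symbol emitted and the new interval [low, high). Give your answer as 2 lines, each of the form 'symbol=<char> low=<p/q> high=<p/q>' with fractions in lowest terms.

Answer: symbol=b low=0/1 high=1/5
symbol=a low=4/25 high=1/5

Derivation:
Step 1: interval [0/1, 1/1), width = 1/1 - 0/1 = 1/1
  'b': [0/1 + 1/1*0/1, 0/1 + 1/1*1/5) = [0/1, 1/5) <- contains code 9/50
  'f': [0/1 + 1/1*1/5, 0/1 + 1/1*4/5) = [1/5, 4/5)
  'a': [0/1 + 1/1*4/5, 0/1 + 1/1*1/1) = [4/5, 1/1)
  emit 'b', narrow to [0/1, 1/5)
Step 2: interval [0/1, 1/5), width = 1/5 - 0/1 = 1/5
  'b': [0/1 + 1/5*0/1, 0/1 + 1/5*1/5) = [0/1, 1/25)
  'f': [0/1 + 1/5*1/5, 0/1 + 1/5*4/5) = [1/25, 4/25)
  'a': [0/1 + 1/5*4/5, 0/1 + 1/5*1/1) = [4/25, 1/5) <- contains code 9/50
  emit 'a', narrow to [4/25, 1/5)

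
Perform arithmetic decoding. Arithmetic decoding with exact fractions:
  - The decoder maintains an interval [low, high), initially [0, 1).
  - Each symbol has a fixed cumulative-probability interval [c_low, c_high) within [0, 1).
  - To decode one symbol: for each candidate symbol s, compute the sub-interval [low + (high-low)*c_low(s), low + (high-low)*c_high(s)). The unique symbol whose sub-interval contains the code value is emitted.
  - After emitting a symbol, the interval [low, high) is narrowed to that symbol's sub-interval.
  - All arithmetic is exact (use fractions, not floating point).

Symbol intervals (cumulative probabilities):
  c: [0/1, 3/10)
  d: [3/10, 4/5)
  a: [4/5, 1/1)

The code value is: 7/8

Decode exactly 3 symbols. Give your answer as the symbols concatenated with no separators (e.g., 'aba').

Answer: adc

Derivation:
Step 1: interval [0/1, 1/1), width = 1/1 - 0/1 = 1/1
  'c': [0/1 + 1/1*0/1, 0/1 + 1/1*3/10) = [0/1, 3/10)
  'd': [0/1 + 1/1*3/10, 0/1 + 1/1*4/5) = [3/10, 4/5)
  'a': [0/1 + 1/1*4/5, 0/1 + 1/1*1/1) = [4/5, 1/1) <- contains code 7/8
  emit 'a', narrow to [4/5, 1/1)
Step 2: interval [4/5, 1/1), width = 1/1 - 4/5 = 1/5
  'c': [4/5 + 1/5*0/1, 4/5 + 1/5*3/10) = [4/5, 43/50)
  'd': [4/5 + 1/5*3/10, 4/5 + 1/5*4/5) = [43/50, 24/25) <- contains code 7/8
  'a': [4/5 + 1/5*4/5, 4/5 + 1/5*1/1) = [24/25, 1/1)
  emit 'd', narrow to [43/50, 24/25)
Step 3: interval [43/50, 24/25), width = 24/25 - 43/50 = 1/10
  'c': [43/50 + 1/10*0/1, 43/50 + 1/10*3/10) = [43/50, 89/100) <- contains code 7/8
  'd': [43/50 + 1/10*3/10, 43/50 + 1/10*4/5) = [89/100, 47/50)
  'a': [43/50 + 1/10*4/5, 43/50 + 1/10*1/1) = [47/50, 24/25)
  emit 'c', narrow to [43/50, 89/100)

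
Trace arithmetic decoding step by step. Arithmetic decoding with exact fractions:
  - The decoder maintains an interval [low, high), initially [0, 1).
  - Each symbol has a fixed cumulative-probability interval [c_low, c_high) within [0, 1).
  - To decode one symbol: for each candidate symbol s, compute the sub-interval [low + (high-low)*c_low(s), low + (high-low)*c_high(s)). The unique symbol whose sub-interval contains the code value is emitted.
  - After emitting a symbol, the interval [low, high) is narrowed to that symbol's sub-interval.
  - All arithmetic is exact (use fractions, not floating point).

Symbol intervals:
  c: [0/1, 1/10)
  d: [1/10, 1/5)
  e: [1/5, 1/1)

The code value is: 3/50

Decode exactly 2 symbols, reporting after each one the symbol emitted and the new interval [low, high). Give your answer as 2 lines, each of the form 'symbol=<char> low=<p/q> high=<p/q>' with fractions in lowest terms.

Step 1: interval [0/1, 1/1), width = 1/1 - 0/1 = 1/1
  'c': [0/1 + 1/1*0/1, 0/1 + 1/1*1/10) = [0/1, 1/10) <- contains code 3/50
  'd': [0/1 + 1/1*1/10, 0/1 + 1/1*1/5) = [1/10, 1/5)
  'e': [0/1 + 1/1*1/5, 0/1 + 1/1*1/1) = [1/5, 1/1)
  emit 'c', narrow to [0/1, 1/10)
Step 2: interval [0/1, 1/10), width = 1/10 - 0/1 = 1/10
  'c': [0/1 + 1/10*0/1, 0/1 + 1/10*1/10) = [0/1, 1/100)
  'd': [0/1 + 1/10*1/10, 0/1 + 1/10*1/5) = [1/100, 1/50)
  'e': [0/1 + 1/10*1/5, 0/1 + 1/10*1/1) = [1/50, 1/10) <- contains code 3/50
  emit 'e', narrow to [1/50, 1/10)

Answer: symbol=c low=0/1 high=1/10
symbol=e low=1/50 high=1/10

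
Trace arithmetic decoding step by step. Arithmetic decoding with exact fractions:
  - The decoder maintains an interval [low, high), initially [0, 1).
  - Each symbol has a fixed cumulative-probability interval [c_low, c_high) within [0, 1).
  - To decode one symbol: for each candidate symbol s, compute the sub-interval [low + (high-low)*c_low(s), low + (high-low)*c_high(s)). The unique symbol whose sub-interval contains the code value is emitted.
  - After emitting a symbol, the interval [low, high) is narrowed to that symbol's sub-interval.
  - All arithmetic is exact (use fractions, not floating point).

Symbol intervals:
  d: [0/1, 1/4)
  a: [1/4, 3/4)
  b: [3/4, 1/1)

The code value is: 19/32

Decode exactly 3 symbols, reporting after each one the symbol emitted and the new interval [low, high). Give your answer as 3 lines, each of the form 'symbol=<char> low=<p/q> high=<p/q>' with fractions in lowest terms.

Step 1: interval [0/1, 1/1), width = 1/1 - 0/1 = 1/1
  'd': [0/1 + 1/1*0/1, 0/1 + 1/1*1/4) = [0/1, 1/4)
  'a': [0/1 + 1/1*1/4, 0/1 + 1/1*3/4) = [1/4, 3/4) <- contains code 19/32
  'b': [0/1 + 1/1*3/4, 0/1 + 1/1*1/1) = [3/4, 1/1)
  emit 'a', narrow to [1/4, 3/4)
Step 2: interval [1/4, 3/4), width = 3/4 - 1/4 = 1/2
  'd': [1/4 + 1/2*0/1, 1/4 + 1/2*1/4) = [1/4, 3/8)
  'a': [1/4 + 1/2*1/4, 1/4 + 1/2*3/4) = [3/8, 5/8) <- contains code 19/32
  'b': [1/4 + 1/2*3/4, 1/4 + 1/2*1/1) = [5/8, 3/4)
  emit 'a', narrow to [3/8, 5/8)
Step 3: interval [3/8, 5/8), width = 5/8 - 3/8 = 1/4
  'd': [3/8 + 1/4*0/1, 3/8 + 1/4*1/4) = [3/8, 7/16)
  'a': [3/8 + 1/4*1/4, 3/8 + 1/4*3/4) = [7/16, 9/16)
  'b': [3/8 + 1/4*3/4, 3/8 + 1/4*1/1) = [9/16, 5/8) <- contains code 19/32
  emit 'b', narrow to [9/16, 5/8)

Answer: symbol=a low=1/4 high=3/4
symbol=a low=3/8 high=5/8
symbol=b low=9/16 high=5/8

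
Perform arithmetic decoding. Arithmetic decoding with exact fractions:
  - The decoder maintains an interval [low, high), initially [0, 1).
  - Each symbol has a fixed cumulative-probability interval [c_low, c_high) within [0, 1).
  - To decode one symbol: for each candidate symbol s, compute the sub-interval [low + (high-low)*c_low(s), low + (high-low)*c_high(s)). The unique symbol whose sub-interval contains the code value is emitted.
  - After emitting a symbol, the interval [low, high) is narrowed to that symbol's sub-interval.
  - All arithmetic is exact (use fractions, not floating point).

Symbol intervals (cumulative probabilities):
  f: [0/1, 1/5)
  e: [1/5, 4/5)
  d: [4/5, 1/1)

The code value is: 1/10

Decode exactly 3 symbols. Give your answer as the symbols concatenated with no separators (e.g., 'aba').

Answer: fee

Derivation:
Step 1: interval [0/1, 1/1), width = 1/1 - 0/1 = 1/1
  'f': [0/1 + 1/1*0/1, 0/1 + 1/1*1/5) = [0/1, 1/5) <- contains code 1/10
  'e': [0/1 + 1/1*1/5, 0/1 + 1/1*4/5) = [1/5, 4/5)
  'd': [0/1 + 1/1*4/5, 0/1 + 1/1*1/1) = [4/5, 1/1)
  emit 'f', narrow to [0/1, 1/5)
Step 2: interval [0/1, 1/5), width = 1/5 - 0/1 = 1/5
  'f': [0/1 + 1/5*0/1, 0/1 + 1/5*1/5) = [0/1, 1/25)
  'e': [0/1 + 1/5*1/5, 0/1 + 1/5*4/5) = [1/25, 4/25) <- contains code 1/10
  'd': [0/1 + 1/5*4/5, 0/1 + 1/5*1/1) = [4/25, 1/5)
  emit 'e', narrow to [1/25, 4/25)
Step 3: interval [1/25, 4/25), width = 4/25 - 1/25 = 3/25
  'f': [1/25 + 3/25*0/1, 1/25 + 3/25*1/5) = [1/25, 8/125)
  'e': [1/25 + 3/25*1/5, 1/25 + 3/25*4/5) = [8/125, 17/125) <- contains code 1/10
  'd': [1/25 + 3/25*4/5, 1/25 + 3/25*1/1) = [17/125, 4/25)
  emit 'e', narrow to [8/125, 17/125)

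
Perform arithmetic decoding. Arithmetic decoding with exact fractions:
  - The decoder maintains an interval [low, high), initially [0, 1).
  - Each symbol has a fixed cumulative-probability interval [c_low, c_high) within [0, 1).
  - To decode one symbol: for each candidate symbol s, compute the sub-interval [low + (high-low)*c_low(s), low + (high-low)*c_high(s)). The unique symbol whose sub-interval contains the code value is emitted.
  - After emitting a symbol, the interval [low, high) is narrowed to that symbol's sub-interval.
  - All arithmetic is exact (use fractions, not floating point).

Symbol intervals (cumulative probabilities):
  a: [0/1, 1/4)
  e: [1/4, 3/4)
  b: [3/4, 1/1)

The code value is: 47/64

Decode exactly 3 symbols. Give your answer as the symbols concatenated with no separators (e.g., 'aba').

Step 1: interval [0/1, 1/1), width = 1/1 - 0/1 = 1/1
  'a': [0/1 + 1/1*0/1, 0/1 + 1/1*1/4) = [0/1, 1/4)
  'e': [0/1 + 1/1*1/4, 0/1 + 1/1*3/4) = [1/4, 3/4) <- contains code 47/64
  'b': [0/1 + 1/1*3/4, 0/1 + 1/1*1/1) = [3/4, 1/1)
  emit 'e', narrow to [1/4, 3/4)
Step 2: interval [1/4, 3/4), width = 3/4 - 1/4 = 1/2
  'a': [1/4 + 1/2*0/1, 1/4 + 1/2*1/4) = [1/4, 3/8)
  'e': [1/4 + 1/2*1/4, 1/4 + 1/2*3/4) = [3/8, 5/8)
  'b': [1/4 + 1/2*3/4, 1/4 + 1/2*1/1) = [5/8, 3/4) <- contains code 47/64
  emit 'b', narrow to [5/8, 3/4)
Step 3: interval [5/8, 3/4), width = 3/4 - 5/8 = 1/8
  'a': [5/8 + 1/8*0/1, 5/8 + 1/8*1/4) = [5/8, 21/32)
  'e': [5/8 + 1/8*1/4, 5/8 + 1/8*3/4) = [21/32, 23/32)
  'b': [5/8 + 1/8*3/4, 5/8 + 1/8*1/1) = [23/32, 3/4) <- contains code 47/64
  emit 'b', narrow to [23/32, 3/4)

Answer: ebb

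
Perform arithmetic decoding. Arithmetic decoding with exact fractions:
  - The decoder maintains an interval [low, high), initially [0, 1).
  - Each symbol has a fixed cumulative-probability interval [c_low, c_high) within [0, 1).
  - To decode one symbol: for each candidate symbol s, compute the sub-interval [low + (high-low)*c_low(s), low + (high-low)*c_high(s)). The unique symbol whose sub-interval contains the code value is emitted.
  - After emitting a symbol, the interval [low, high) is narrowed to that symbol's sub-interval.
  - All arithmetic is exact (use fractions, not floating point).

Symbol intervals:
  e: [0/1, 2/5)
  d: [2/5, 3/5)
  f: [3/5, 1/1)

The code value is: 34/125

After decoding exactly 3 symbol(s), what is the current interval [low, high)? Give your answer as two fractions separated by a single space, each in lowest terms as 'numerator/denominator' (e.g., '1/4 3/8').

Answer: 6/25 38/125

Derivation:
Step 1: interval [0/1, 1/1), width = 1/1 - 0/1 = 1/1
  'e': [0/1 + 1/1*0/1, 0/1 + 1/1*2/5) = [0/1, 2/5) <- contains code 34/125
  'd': [0/1 + 1/1*2/5, 0/1 + 1/1*3/5) = [2/5, 3/5)
  'f': [0/1 + 1/1*3/5, 0/1 + 1/1*1/1) = [3/5, 1/1)
  emit 'e', narrow to [0/1, 2/5)
Step 2: interval [0/1, 2/5), width = 2/5 - 0/1 = 2/5
  'e': [0/1 + 2/5*0/1, 0/1 + 2/5*2/5) = [0/1, 4/25)
  'd': [0/1 + 2/5*2/5, 0/1 + 2/5*3/5) = [4/25, 6/25)
  'f': [0/1 + 2/5*3/5, 0/1 + 2/5*1/1) = [6/25, 2/5) <- contains code 34/125
  emit 'f', narrow to [6/25, 2/5)
Step 3: interval [6/25, 2/5), width = 2/5 - 6/25 = 4/25
  'e': [6/25 + 4/25*0/1, 6/25 + 4/25*2/5) = [6/25, 38/125) <- contains code 34/125
  'd': [6/25 + 4/25*2/5, 6/25 + 4/25*3/5) = [38/125, 42/125)
  'f': [6/25 + 4/25*3/5, 6/25 + 4/25*1/1) = [42/125, 2/5)
  emit 'e', narrow to [6/25, 38/125)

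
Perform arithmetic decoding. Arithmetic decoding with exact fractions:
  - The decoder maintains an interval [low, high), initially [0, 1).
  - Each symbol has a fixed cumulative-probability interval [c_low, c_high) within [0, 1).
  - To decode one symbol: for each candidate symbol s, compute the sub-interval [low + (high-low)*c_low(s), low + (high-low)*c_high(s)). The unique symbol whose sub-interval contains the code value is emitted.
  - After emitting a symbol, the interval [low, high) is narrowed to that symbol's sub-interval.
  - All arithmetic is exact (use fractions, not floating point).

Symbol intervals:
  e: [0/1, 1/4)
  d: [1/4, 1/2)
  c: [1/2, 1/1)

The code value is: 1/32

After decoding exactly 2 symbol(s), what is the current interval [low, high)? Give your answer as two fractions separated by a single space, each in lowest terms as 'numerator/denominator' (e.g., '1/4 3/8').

Answer: 0/1 1/16

Derivation:
Step 1: interval [0/1, 1/1), width = 1/1 - 0/1 = 1/1
  'e': [0/1 + 1/1*0/1, 0/1 + 1/1*1/4) = [0/1, 1/4) <- contains code 1/32
  'd': [0/1 + 1/1*1/4, 0/1 + 1/1*1/2) = [1/4, 1/2)
  'c': [0/1 + 1/1*1/2, 0/1 + 1/1*1/1) = [1/2, 1/1)
  emit 'e', narrow to [0/1, 1/4)
Step 2: interval [0/1, 1/4), width = 1/4 - 0/1 = 1/4
  'e': [0/1 + 1/4*0/1, 0/1 + 1/4*1/4) = [0/1, 1/16) <- contains code 1/32
  'd': [0/1 + 1/4*1/4, 0/1 + 1/4*1/2) = [1/16, 1/8)
  'c': [0/1 + 1/4*1/2, 0/1 + 1/4*1/1) = [1/8, 1/4)
  emit 'e', narrow to [0/1, 1/16)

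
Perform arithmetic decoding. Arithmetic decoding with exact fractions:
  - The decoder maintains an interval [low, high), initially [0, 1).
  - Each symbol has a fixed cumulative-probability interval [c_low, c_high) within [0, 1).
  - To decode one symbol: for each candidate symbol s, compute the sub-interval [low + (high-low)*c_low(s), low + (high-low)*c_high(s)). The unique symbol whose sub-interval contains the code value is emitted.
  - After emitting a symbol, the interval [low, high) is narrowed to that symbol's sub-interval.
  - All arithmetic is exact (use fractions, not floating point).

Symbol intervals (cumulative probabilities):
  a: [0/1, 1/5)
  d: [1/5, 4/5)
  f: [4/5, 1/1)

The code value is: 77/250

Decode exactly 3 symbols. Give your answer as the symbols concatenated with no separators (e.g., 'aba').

Step 1: interval [0/1, 1/1), width = 1/1 - 0/1 = 1/1
  'a': [0/1 + 1/1*0/1, 0/1 + 1/1*1/5) = [0/1, 1/5)
  'd': [0/1 + 1/1*1/5, 0/1 + 1/1*4/5) = [1/5, 4/5) <- contains code 77/250
  'f': [0/1 + 1/1*4/5, 0/1 + 1/1*1/1) = [4/5, 1/1)
  emit 'd', narrow to [1/5, 4/5)
Step 2: interval [1/5, 4/5), width = 4/5 - 1/5 = 3/5
  'a': [1/5 + 3/5*0/1, 1/5 + 3/5*1/5) = [1/5, 8/25) <- contains code 77/250
  'd': [1/5 + 3/5*1/5, 1/5 + 3/5*4/5) = [8/25, 17/25)
  'f': [1/5 + 3/5*4/5, 1/5 + 3/5*1/1) = [17/25, 4/5)
  emit 'a', narrow to [1/5, 8/25)
Step 3: interval [1/5, 8/25), width = 8/25 - 1/5 = 3/25
  'a': [1/5 + 3/25*0/1, 1/5 + 3/25*1/5) = [1/5, 28/125)
  'd': [1/5 + 3/25*1/5, 1/5 + 3/25*4/5) = [28/125, 37/125)
  'f': [1/5 + 3/25*4/5, 1/5 + 3/25*1/1) = [37/125, 8/25) <- contains code 77/250
  emit 'f', narrow to [37/125, 8/25)

Answer: daf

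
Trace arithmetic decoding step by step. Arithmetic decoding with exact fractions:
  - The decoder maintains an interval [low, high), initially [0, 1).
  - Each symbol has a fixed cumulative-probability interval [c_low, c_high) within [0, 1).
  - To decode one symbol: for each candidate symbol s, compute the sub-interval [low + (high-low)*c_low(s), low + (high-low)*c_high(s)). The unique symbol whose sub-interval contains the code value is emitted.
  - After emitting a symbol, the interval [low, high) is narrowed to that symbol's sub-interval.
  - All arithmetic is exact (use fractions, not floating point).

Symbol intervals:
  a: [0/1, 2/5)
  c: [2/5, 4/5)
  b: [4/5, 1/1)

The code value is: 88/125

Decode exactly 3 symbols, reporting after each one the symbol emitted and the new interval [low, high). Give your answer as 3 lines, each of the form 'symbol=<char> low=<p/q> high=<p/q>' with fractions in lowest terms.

Step 1: interval [0/1, 1/1), width = 1/1 - 0/1 = 1/1
  'a': [0/1 + 1/1*0/1, 0/1 + 1/1*2/5) = [0/1, 2/5)
  'c': [0/1 + 1/1*2/5, 0/1 + 1/1*4/5) = [2/5, 4/5) <- contains code 88/125
  'b': [0/1 + 1/1*4/5, 0/1 + 1/1*1/1) = [4/5, 1/1)
  emit 'c', narrow to [2/5, 4/5)
Step 2: interval [2/5, 4/5), width = 4/5 - 2/5 = 2/5
  'a': [2/5 + 2/5*0/1, 2/5 + 2/5*2/5) = [2/5, 14/25)
  'c': [2/5 + 2/5*2/5, 2/5 + 2/5*4/5) = [14/25, 18/25) <- contains code 88/125
  'b': [2/5 + 2/5*4/5, 2/5 + 2/5*1/1) = [18/25, 4/5)
  emit 'c', narrow to [14/25, 18/25)
Step 3: interval [14/25, 18/25), width = 18/25 - 14/25 = 4/25
  'a': [14/25 + 4/25*0/1, 14/25 + 4/25*2/5) = [14/25, 78/125)
  'c': [14/25 + 4/25*2/5, 14/25 + 4/25*4/5) = [78/125, 86/125)
  'b': [14/25 + 4/25*4/5, 14/25 + 4/25*1/1) = [86/125, 18/25) <- contains code 88/125
  emit 'b', narrow to [86/125, 18/25)

Answer: symbol=c low=2/5 high=4/5
symbol=c low=14/25 high=18/25
symbol=b low=86/125 high=18/25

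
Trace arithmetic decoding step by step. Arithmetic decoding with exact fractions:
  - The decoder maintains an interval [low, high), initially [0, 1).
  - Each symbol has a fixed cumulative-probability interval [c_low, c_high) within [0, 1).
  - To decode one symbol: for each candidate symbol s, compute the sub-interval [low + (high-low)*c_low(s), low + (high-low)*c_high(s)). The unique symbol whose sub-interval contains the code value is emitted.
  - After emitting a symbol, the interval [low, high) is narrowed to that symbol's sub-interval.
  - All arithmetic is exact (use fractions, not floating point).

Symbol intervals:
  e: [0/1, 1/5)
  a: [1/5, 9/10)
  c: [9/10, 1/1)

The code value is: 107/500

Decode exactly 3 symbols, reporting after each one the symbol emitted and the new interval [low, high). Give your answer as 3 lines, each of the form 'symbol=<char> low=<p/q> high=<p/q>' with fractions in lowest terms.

Answer: symbol=a low=1/5 high=9/10
symbol=e low=1/5 high=17/50
symbol=e low=1/5 high=57/250

Derivation:
Step 1: interval [0/1, 1/1), width = 1/1 - 0/1 = 1/1
  'e': [0/1 + 1/1*0/1, 0/1 + 1/1*1/5) = [0/1, 1/5)
  'a': [0/1 + 1/1*1/5, 0/1 + 1/1*9/10) = [1/5, 9/10) <- contains code 107/500
  'c': [0/1 + 1/1*9/10, 0/1 + 1/1*1/1) = [9/10, 1/1)
  emit 'a', narrow to [1/5, 9/10)
Step 2: interval [1/5, 9/10), width = 9/10 - 1/5 = 7/10
  'e': [1/5 + 7/10*0/1, 1/5 + 7/10*1/5) = [1/5, 17/50) <- contains code 107/500
  'a': [1/5 + 7/10*1/5, 1/5 + 7/10*9/10) = [17/50, 83/100)
  'c': [1/5 + 7/10*9/10, 1/5 + 7/10*1/1) = [83/100, 9/10)
  emit 'e', narrow to [1/5, 17/50)
Step 3: interval [1/5, 17/50), width = 17/50 - 1/5 = 7/50
  'e': [1/5 + 7/50*0/1, 1/5 + 7/50*1/5) = [1/5, 57/250) <- contains code 107/500
  'a': [1/5 + 7/50*1/5, 1/5 + 7/50*9/10) = [57/250, 163/500)
  'c': [1/5 + 7/50*9/10, 1/5 + 7/50*1/1) = [163/500, 17/50)
  emit 'e', narrow to [1/5, 57/250)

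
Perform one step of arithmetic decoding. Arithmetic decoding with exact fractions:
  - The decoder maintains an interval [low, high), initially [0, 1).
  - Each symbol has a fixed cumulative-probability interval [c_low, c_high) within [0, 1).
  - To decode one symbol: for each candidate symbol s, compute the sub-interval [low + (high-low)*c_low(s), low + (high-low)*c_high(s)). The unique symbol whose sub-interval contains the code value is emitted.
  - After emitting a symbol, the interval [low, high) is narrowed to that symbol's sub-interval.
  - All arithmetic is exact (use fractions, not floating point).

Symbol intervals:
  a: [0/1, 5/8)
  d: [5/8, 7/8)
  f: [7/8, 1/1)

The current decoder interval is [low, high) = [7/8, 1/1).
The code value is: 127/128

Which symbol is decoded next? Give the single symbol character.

Answer: f

Derivation:
Interval width = high − low = 1/1 − 7/8 = 1/8
Scaled code = (code − low) / width = (127/128 − 7/8) / 1/8 = 15/16
  a: [0/1, 5/8) 
  d: [5/8, 7/8) 
  f: [7/8, 1/1) ← scaled code falls here ✓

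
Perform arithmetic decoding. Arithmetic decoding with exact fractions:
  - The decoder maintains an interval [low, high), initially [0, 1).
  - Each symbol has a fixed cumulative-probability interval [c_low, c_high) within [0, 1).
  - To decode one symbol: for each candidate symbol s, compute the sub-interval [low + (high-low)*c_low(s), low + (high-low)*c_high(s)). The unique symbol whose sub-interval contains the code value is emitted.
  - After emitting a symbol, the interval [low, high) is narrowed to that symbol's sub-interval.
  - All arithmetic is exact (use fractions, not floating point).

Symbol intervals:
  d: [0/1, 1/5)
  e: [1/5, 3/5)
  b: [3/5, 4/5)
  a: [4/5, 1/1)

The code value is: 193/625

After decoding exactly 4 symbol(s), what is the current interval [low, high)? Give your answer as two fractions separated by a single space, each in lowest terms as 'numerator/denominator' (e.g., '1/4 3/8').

Step 1: interval [0/1, 1/1), width = 1/1 - 0/1 = 1/1
  'd': [0/1 + 1/1*0/1, 0/1 + 1/1*1/5) = [0/1, 1/5)
  'e': [0/1 + 1/1*1/5, 0/1 + 1/1*3/5) = [1/5, 3/5) <- contains code 193/625
  'b': [0/1 + 1/1*3/5, 0/1 + 1/1*4/5) = [3/5, 4/5)
  'a': [0/1 + 1/1*4/5, 0/1 + 1/1*1/1) = [4/5, 1/1)
  emit 'e', narrow to [1/5, 3/5)
Step 2: interval [1/5, 3/5), width = 3/5 - 1/5 = 2/5
  'd': [1/5 + 2/5*0/1, 1/5 + 2/5*1/5) = [1/5, 7/25)
  'e': [1/5 + 2/5*1/5, 1/5 + 2/5*3/5) = [7/25, 11/25) <- contains code 193/625
  'b': [1/5 + 2/5*3/5, 1/5 + 2/5*4/5) = [11/25, 13/25)
  'a': [1/5 + 2/5*4/5, 1/5 + 2/5*1/1) = [13/25, 3/5)
  emit 'e', narrow to [7/25, 11/25)
Step 3: interval [7/25, 11/25), width = 11/25 - 7/25 = 4/25
  'd': [7/25 + 4/25*0/1, 7/25 + 4/25*1/5) = [7/25, 39/125) <- contains code 193/625
  'e': [7/25 + 4/25*1/5, 7/25 + 4/25*3/5) = [39/125, 47/125)
  'b': [7/25 + 4/25*3/5, 7/25 + 4/25*4/5) = [47/125, 51/125)
  'a': [7/25 + 4/25*4/5, 7/25 + 4/25*1/1) = [51/125, 11/25)
  emit 'd', narrow to [7/25, 39/125)
Step 4: interval [7/25, 39/125), width = 39/125 - 7/25 = 4/125
  'd': [7/25 + 4/125*0/1, 7/25 + 4/125*1/5) = [7/25, 179/625)
  'e': [7/25 + 4/125*1/5, 7/25 + 4/125*3/5) = [179/625, 187/625)
  'b': [7/25 + 4/125*3/5, 7/25 + 4/125*4/5) = [187/625, 191/625)
  'a': [7/25 + 4/125*4/5, 7/25 + 4/125*1/1) = [191/625, 39/125) <- contains code 193/625
  emit 'a', narrow to [191/625, 39/125)

Answer: 191/625 39/125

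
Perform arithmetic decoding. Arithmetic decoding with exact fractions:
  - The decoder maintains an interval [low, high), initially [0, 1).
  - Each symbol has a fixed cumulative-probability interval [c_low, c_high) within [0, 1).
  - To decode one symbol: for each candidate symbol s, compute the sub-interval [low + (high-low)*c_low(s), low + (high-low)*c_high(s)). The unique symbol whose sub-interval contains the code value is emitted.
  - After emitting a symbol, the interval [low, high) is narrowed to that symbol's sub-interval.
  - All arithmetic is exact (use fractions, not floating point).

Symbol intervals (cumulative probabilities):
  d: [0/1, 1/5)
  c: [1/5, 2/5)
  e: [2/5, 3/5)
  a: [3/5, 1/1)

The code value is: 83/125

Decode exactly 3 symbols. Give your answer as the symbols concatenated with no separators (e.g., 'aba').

Answer: ada

Derivation:
Step 1: interval [0/1, 1/1), width = 1/1 - 0/1 = 1/1
  'd': [0/1 + 1/1*0/1, 0/1 + 1/1*1/5) = [0/1, 1/5)
  'c': [0/1 + 1/1*1/5, 0/1 + 1/1*2/5) = [1/5, 2/5)
  'e': [0/1 + 1/1*2/5, 0/1 + 1/1*3/5) = [2/5, 3/5)
  'a': [0/1 + 1/1*3/5, 0/1 + 1/1*1/1) = [3/5, 1/1) <- contains code 83/125
  emit 'a', narrow to [3/5, 1/1)
Step 2: interval [3/5, 1/1), width = 1/1 - 3/5 = 2/5
  'd': [3/5 + 2/5*0/1, 3/5 + 2/5*1/5) = [3/5, 17/25) <- contains code 83/125
  'c': [3/5 + 2/5*1/5, 3/5 + 2/5*2/5) = [17/25, 19/25)
  'e': [3/5 + 2/5*2/5, 3/5 + 2/5*3/5) = [19/25, 21/25)
  'a': [3/5 + 2/5*3/5, 3/5 + 2/5*1/1) = [21/25, 1/1)
  emit 'd', narrow to [3/5, 17/25)
Step 3: interval [3/5, 17/25), width = 17/25 - 3/5 = 2/25
  'd': [3/5 + 2/25*0/1, 3/5 + 2/25*1/5) = [3/5, 77/125)
  'c': [3/5 + 2/25*1/5, 3/5 + 2/25*2/5) = [77/125, 79/125)
  'e': [3/5 + 2/25*2/5, 3/5 + 2/25*3/5) = [79/125, 81/125)
  'a': [3/5 + 2/25*3/5, 3/5 + 2/25*1/1) = [81/125, 17/25) <- contains code 83/125
  emit 'a', narrow to [81/125, 17/25)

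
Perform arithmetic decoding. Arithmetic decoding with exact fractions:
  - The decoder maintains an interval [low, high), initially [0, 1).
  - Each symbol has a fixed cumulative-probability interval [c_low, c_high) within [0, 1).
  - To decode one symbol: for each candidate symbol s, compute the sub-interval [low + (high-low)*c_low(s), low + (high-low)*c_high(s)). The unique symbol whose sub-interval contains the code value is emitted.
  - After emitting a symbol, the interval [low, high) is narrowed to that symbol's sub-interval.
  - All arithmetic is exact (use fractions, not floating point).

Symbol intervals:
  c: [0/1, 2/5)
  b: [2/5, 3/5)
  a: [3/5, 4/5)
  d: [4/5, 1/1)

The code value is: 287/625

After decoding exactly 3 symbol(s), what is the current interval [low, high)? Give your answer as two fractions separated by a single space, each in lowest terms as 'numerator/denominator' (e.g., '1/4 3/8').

Answer: 56/125 58/125

Derivation:
Step 1: interval [0/1, 1/1), width = 1/1 - 0/1 = 1/1
  'c': [0/1 + 1/1*0/1, 0/1 + 1/1*2/5) = [0/1, 2/5)
  'b': [0/1 + 1/1*2/5, 0/1 + 1/1*3/5) = [2/5, 3/5) <- contains code 287/625
  'a': [0/1 + 1/1*3/5, 0/1 + 1/1*4/5) = [3/5, 4/5)
  'd': [0/1 + 1/1*4/5, 0/1 + 1/1*1/1) = [4/5, 1/1)
  emit 'b', narrow to [2/5, 3/5)
Step 2: interval [2/5, 3/5), width = 3/5 - 2/5 = 1/5
  'c': [2/5 + 1/5*0/1, 2/5 + 1/5*2/5) = [2/5, 12/25) <- contains code 287/625
  'b': [2/5 + 1/5*2/5, 2/5 + 1/5*3/5) = [12/25, 13/25)
  'a': [2/5 + 1/5*3/5, 2/5 + 1/5*4/5) = [13/25, 14/25)
  'd': [2/5 + 1/5*4/5, 2/5 + 1/5*1/1) = [14/25, 3/5)
  emit 'c', narrow to [2/5, 12/25)
Step 3: interval [2/5, 12/25), width = 12/25 - 2/5 = 2/25
  'c': [2/5 + 2/25*0/1, 2/5 + 2/25*2/5) = [2/5, 54/125)
  'b': [2/5 + 2/25*2/5, 2/5 + 2/25*3/5) = [54/125, 56/125)
  'a': [2/5 + 2/25*3/5, 2/5 + 2/25*4/5) = [56/125, 58/125) <- contains code 287/625
  'd': [2/5 + 2/25*4/5, 2/5 + 2/25*1/1) = [58/125, 12/25)
  emit 'a', narrow to [56/125, 58/125)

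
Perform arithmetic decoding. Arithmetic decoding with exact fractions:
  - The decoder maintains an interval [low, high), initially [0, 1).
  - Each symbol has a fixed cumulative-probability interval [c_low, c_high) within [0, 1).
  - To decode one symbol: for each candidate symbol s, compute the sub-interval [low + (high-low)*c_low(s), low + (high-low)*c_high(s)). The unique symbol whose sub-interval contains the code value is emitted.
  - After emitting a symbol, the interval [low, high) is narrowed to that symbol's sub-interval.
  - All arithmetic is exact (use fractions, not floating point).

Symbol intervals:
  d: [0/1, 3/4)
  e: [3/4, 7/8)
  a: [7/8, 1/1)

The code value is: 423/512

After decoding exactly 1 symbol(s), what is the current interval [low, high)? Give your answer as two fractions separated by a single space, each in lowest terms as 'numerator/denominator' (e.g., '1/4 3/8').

Step 1: interval [0/1, 1/1), width = 1/1 - 0/1 = 1/1
  'd': [0/1 + 1/1*0/1, 0/1 + 1/1*3/4) = [0/1, 3/4)
  'e': [0/1 + 1/1*3/4, 0/1 + 1/1*7/8) = [3/4, 7/8) <- contains code 423/512
  'a': [0/1 + 1/1*7/8, 0/1 + 1/1*1/1) = [7/8, 1/1)
  emit 'e', narrow to [3/4, 7/8)

Answer: 3/4 7/8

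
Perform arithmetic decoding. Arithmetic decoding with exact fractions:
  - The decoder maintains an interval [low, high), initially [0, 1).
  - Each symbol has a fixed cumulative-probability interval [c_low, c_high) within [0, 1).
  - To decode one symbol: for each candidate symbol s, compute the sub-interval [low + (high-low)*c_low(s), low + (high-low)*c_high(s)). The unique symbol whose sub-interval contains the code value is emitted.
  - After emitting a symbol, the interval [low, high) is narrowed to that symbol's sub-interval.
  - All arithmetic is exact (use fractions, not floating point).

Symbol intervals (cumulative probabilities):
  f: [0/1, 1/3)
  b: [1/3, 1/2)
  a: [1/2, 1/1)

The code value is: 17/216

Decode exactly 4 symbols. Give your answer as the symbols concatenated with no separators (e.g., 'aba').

Answer: ffab

Derivation:
Step 1: interval [0/1, 1/1), width = 1/1 - 0/1 = 1/1
  'f': [0/1 + 1/1*0/1, 0/1 + 1/1*1/3) = [0/1, 1/3) <- contains code 17/216
  'b': [0/1 + 1/1*1/3, 0/1 + 1/1*1/2) = [1/3, 1/2)
  'a': [0/1 + 1/1*1/2, 0/1 + 1/1*1/1) = [1/2, 1/1)
  emit 'f', narrow to [0/1, 1/3)
Step 2: interval [0/1, 1/3), width = 1/3 - 0/1 = 1/3
  'f': [0/1 + 1/3*0/1, 0/1 + 1/3*1/3) = [0/1, 1/9) <- contains code 17/216
  'b': [0/1 + 1/3*1/3, 0/1 + 1/3*1/2) = [1/9, 1/6)
  'a': [0/1 + 1/3*1/2, 0/1 + 1/3*1/1) = [1/6, 1/3)
  emit 'f', narrow to [0/1, 1/9)
Step 3: interval [0/1, 1/9), width = 1/9 - 0/1 = 1/9
  'f': [0/1 + 1/9*0/1, 0/1 + 1/9*1/3) = [0/1, 1/27)
  'b': [0/1 + 1/9*1/3, 0/1 + 1/9*1/2) = [1/27, 1/18)
  'a': [0/1 + 1/9*1/2, 0/1 + 1/9*1/1) = [1/18, 1/9) <- contains code 17/216
  emit 'a', narrow to [1/18, 1/9)
Step 4: interval [1/18, 1/9), width = 1/9 - 1/18 = 1/18
  'f': [1/18 + 1/18*0/1, 1/18 + 1/18*1/3) = [1/18, 2/27)
  'b': [1/18 + 1/18*1/3, 1/18 + 1/18*1/2) = [2/27, 1/12) <- contains code 17/216
  'a': [1/18 + 1/18*1/2, 1/18 + 1/18*1/1) = [1/12, 1/9)
  emit 'b', narrow to [2/27, 1/12)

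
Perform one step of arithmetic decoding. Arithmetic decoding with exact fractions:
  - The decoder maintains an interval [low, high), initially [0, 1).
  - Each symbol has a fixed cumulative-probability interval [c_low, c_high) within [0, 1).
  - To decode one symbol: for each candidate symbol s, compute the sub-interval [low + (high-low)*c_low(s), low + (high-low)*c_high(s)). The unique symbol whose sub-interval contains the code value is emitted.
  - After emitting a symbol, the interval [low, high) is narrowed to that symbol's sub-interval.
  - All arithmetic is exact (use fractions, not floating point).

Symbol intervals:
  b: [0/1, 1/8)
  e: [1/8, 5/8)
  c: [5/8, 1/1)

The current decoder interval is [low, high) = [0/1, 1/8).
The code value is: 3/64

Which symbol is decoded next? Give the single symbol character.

Answer: e

Derivation:
Interval width = high − low = 1/8 − 0/1 = 1/8
Scaled code = (code − low) / width = (3/64 − 0/1) / 1/8 = 3/8
  b: [0/1, 1/8) 
  e: [1/8, 5/8) ← scaled code falls here ✓
  c: [5/8, 1/1) 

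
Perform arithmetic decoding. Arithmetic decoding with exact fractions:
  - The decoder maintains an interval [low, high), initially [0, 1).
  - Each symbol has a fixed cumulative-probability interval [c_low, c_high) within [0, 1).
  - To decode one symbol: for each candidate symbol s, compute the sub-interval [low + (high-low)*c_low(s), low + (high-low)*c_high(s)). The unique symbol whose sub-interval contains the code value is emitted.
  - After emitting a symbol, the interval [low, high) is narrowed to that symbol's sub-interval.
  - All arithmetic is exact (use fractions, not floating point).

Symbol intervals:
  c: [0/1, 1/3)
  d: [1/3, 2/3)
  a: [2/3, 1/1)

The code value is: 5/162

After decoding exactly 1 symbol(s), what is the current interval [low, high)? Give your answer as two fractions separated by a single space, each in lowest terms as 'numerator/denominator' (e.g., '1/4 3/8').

Answer: 0/1 1/3

Derivation:
Step 1: interval [0/1, 1/1), width = 1/1 - 0/1 = 1/1
  'c': [0/1 + 1/1*0/1, 0/1 + 1/1*1/3) = [0/1, 1/3) <- contains code 5/162
  'd': [0/1 + 1/1*1/3, 0/1 + 1/1*2/3) = [1/3, 2/3)
  'a': [0/1 + 1/1*2/3, 0/1 + 1/1*1/1) = [2/3, 1/1)
  emit 'c', narrow to [0/1, 1/3)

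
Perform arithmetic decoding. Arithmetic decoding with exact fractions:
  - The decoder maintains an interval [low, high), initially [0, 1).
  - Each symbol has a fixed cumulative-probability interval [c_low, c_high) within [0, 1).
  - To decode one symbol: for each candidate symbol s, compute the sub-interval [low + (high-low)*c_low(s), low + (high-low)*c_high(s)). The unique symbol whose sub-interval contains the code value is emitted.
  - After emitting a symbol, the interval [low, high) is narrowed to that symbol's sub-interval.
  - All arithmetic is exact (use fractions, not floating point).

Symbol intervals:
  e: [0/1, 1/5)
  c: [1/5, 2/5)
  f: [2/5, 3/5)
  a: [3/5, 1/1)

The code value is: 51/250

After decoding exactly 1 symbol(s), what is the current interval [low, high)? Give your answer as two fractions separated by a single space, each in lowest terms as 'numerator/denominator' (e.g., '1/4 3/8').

Answer: 1/5 2/5

Derivation:
Step 1: interval [0/1, 1/1), width = 1/1 - 0/1 = 1/1
  'e': [0/1 + 1/1*0/1, 0/1 + 1/1*1/5) = [0/1, 1/5)
  'c': [0/1 + 1/1*1/5, 0/1 + 1/1*2/5) = [1/5, 2/5) <- contains code 51/250
  'f': [0/1 + 1/1*2/5, 0/1 + 1/1*3/5) = [2/5, 3/5)
  'a': [0/1 + 1/1*3/5, 0/1 + 1/1*1/1) = [3/5, 1/1)
  emit 'c', narrow to [1/5, 2/5)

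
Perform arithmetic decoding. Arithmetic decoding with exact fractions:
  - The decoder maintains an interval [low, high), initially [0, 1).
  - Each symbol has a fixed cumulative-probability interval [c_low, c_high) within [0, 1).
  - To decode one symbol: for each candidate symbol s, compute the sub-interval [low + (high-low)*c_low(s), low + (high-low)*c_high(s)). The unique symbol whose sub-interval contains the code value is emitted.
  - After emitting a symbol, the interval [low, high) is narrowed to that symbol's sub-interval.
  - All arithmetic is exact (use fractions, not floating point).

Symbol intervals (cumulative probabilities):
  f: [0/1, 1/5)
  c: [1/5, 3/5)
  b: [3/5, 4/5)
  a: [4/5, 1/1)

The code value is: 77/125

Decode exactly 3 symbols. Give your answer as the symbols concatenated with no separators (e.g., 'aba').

Step 1: interval [0/1, 1/1), width = 1/1 - 0/1 = 1/1
  'f': [0/1 + 1/1*0/1, 0/1 + 1/1*1/5) = [0/1, 1/5)
  'c': [0/1 + 1/1*1/5, 0/1 + 1/1*3/5) = [1/5, 3/5)
  'b': [0/1 + 1/1*3/5, 0/1 + 1/1*4/5) = [3/5, 4/5) <- contains code 77/125
  'a': [0/1 + 1/1*4/5, 0/1 + 1/1*1/1) = [4/5, 1/1)
  emit 'b', narrow to [3/5, 4/5)
Step 2: interval [3/5, 4/5), width = 4/5 - 3/5 = 1/5
  'f': [3/5 + 1/5*0/1, 3/5 + 1/5*1/5) = [3/5, 16/25) <- contains code 77/125
  'c': [3/5 + 1/5*1/5, 3/5 + 1/5*3/5) = [16/25, 18/25)
  'b': [3/5 + 1/5*3/5, 3/5 + 1/5*4/5) = [18/25, 19/25)
  'a': [3/5 + 1/5*4/5, 3/5 + 1/5*1/1) = [19/25, 4/5)
  emit 'f', narrow to [3/5, 16/25)
Step 3: interval [3/5, 16/25), width = 16/25 - 3/5 = 1/25
  'f': [3/5 + 1/25*0/1, 3/5 + 1/25*1/5) = [3/5, 76/125)
  'c': [3/5 + 1/25*1/5, 3/5 + 1/25*3/5) = [76/125, 78/125) <- contains code 77/125
  'b': [3/5 + 1/25*3/5, 3/5 + 1/25*4/5) = [78/125, 79/125)
  'a': [3/5 + 1/25*4/5, 3/5 + 1/25*1/1) = [79/125, 16/25)
  emit 'c', narrow to [76/125, 78/125)

Answer: bfc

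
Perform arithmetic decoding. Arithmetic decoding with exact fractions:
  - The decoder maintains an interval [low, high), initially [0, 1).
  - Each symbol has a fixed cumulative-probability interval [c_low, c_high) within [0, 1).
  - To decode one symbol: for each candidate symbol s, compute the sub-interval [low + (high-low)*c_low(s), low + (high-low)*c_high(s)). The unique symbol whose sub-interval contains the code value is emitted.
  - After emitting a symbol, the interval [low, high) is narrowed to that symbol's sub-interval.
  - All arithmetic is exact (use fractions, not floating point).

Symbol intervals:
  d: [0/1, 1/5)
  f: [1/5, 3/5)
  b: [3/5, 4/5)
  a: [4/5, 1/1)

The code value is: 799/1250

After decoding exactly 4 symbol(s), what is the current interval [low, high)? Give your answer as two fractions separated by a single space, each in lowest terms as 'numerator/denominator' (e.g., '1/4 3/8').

Step 1: interval [0/1, 1/1), width = 1/1 - 0/1 = 1/1
  'd': [0/1 + 1/1*0/1, 0/1 + 1/1*1/5) = [0/1, 1/5)
  'f': [0/1 + 1/1*1/5, 0/1 + 1/1*3/5) = [1/5, 3/5)
  'b': [0/1 + 1/1*3/5, 0/1 + 1/1*4/5) = [3/5, 4/5) <- contains code 799/1250
  'a': [0/1 + 1/1*4/5, 0/1 + 1/1*1/1) = [4/5, 1/1)
  emit 'b', narrow to [3/5, 4/5)
Step 2: interval [3/5, 4/5), width = 4/5 - 3/5 = 1/5
  'd': [3/5 + 1/5*0/1, 3/5 + 1/5*1/5) = [3/5, 16/25) <- contains code 799/1250
  'f': [3/5 + 1/5*1/5, 3/5 + 1/5*3/5) = [16/25, 18/25)
  'b': [3/5 + 1/5*3/5, 3/5 + 1/5*4/5) = [18/25, 19/25)
  'a': [3/5 + 1/5*4/5, 3/5 + 1/5*1/1) = [19/25, 4/5)
  emit 'd', narrow to [3/5, 16/25)
Step 3: interval [3/5, 16/25), width = 16/25 - 3/5 = 1/25
  'd': [3/5 + 1/25*0/1, 3/5 + 1/25*1/5) = [3/5, 76/125)
  'f': [3/5 + 1/25*1/5, 3/5 + 1/25*3/5) = [76/125, 78/125)
  'b': [3/5 + 1/25*3/5, 3/5 + 1/25*4/5) = [78/125, 79/125)
  'a': [3/5 + 1/25*4/5, 3/5 + 1/25*1/1) = [79/125, 16/25) <- contains code 799/1250
  emit 'a', narrow to [79/125, 16/25)
Step 4: interval [79/125, 16/25), width = 16/25 - 79/125 = 1/125
  'd': [79/125 + 1/125*0/1, 79/125 + 1/125*1/5) = [79/125, 396/625)
  'f': [79/125 + 1/125*1/5, 79/125 + 1/125*3/5) = [396/625, 398/625)
  'b': [79/125 + 1/125*3/5, 79/125 + 1/125*4/5) = [398/625, 399/625)
  'a': [79/125 + 1/125*4/5, 79/125 + 1/125*1/1) = [399/625, 16/25) <- contains code 799/1250
  emit 'a', narrow to [399/625, 16/25)

Answer: 399/625 16/25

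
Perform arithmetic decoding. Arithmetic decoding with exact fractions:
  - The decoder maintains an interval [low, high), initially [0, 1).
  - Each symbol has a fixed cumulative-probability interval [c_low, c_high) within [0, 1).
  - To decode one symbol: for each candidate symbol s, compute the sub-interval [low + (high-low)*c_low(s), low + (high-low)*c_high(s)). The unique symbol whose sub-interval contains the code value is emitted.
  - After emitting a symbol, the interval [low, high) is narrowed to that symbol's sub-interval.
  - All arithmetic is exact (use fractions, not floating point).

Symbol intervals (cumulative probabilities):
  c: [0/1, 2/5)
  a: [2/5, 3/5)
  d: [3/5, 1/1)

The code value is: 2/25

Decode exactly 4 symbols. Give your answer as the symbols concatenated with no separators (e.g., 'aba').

Answer: ccaa

Derivation:
Step 1: interval [0/1, 1/1), width = 1/1 - 0/1 = 1/1
  'c': [0/1 + 1/1*0/1, 0/1 + 1/1*2/5) = [0/1, 2/5) <- contains code 2/25
  'a': [0/1 + 1/1*2/5, 0/1 + 1/1*3/5) = [2/5, 3/5)
  'd': [0/1 + 1/1*3/5, 0/1 + 1/1*1/1) = [3/5, 1/1)
  emit 'c', narrow to [0/1, 2/5)
Step 2: interval [0/1, 2/5), width = 2/5 - 0/1 = 2/5
  'c': [0/1 + 2/5*0/1, 0/1 + 2/5*2/5) = [0/1, 4/25) <- contains code 2/25
  'a': [0/1 + 2/5*2/5, 0/1 + 2/5*3/5) = [4/25, 6/25)
  'd': [0/1 + 2/5*3/5, 0/1 + 2/5*1/1) = [6/25, 2/5)
  emit 'c', narrow to [0/1, 4/25)
Step 3: interval [0/1, 4/25), width = 4/25 - 0/1 = 4/25
  'c': [0/1 + 4/25*0/1, 0/1 + 4/25*2/5) = [0/1, 8/125)
  'a': [0/1 + 4/25*2/5, 0/1 + 4/25*3/5) = [8/125, 12/125) <- contains code 2/25
  'd': [0/1 + 4/25*3/5, 0/1 + 4/25*1/1) = [12/125, 4/25)
  emit 'a', narrow to [8/125, 12/125)
Step 4: interval [8/125, 12/125), width = 12/125 - 8/125 = 4/125
  'c': [8/125 + 4/125*0/1, 8/125 + 4/125*2/5) = [8/125, 48/625)
  'a': [8/125 + 4/125*2/5, 8/125 + 4/125*3/5) = [48/625, 52/625) <- contains code 2/25
  'd': [8/125 + 4/125*3/5, 8/125 + 4/125*1/1) = [52/625, 12/125)
  emit 'a', narrow to [48/625, 52/625)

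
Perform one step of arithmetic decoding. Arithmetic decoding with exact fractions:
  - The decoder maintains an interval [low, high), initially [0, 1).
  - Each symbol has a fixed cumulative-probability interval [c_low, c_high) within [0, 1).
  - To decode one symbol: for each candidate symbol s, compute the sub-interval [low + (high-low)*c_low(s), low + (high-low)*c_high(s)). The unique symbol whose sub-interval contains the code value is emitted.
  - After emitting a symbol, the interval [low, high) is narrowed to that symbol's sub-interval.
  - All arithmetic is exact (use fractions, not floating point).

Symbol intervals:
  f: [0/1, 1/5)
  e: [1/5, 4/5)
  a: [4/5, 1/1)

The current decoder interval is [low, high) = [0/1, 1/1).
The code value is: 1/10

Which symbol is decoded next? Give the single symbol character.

Interval width = high − low = 1/1 − 0/1 = 1/1
Scaled code = (code − low) / width = (1/10 − 0/1) / 1/1 = 1/10
  f: [0/1, 1/5) ← scaled code falls here ✓
  e: [1/5, 4/5) 
  a: [4/5, 1/1) 

Answer: f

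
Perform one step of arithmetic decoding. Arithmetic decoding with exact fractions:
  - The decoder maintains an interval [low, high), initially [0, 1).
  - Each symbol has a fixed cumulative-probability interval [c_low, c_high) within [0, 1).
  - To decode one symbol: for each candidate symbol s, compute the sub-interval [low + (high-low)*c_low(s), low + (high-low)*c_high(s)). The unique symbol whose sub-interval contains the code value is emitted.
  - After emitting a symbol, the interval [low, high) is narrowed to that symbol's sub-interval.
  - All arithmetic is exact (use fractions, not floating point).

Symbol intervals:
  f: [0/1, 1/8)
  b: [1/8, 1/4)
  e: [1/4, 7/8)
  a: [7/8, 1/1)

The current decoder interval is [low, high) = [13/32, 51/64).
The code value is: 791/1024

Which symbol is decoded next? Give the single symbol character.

Answer: a

Derivation:
Interval width = high − low = 51/64 − 13/32 = 25/64
Scaled code = (code − low) / width = (791/1024 − 13/32) / 25/64 = 15/16
  f: [0/1, 1/8) 
  b: [1/8, 1/4) 
  e: [1/4, 7/8) 
  a: [7/8, 1/1) ← scaled code falls here ✓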